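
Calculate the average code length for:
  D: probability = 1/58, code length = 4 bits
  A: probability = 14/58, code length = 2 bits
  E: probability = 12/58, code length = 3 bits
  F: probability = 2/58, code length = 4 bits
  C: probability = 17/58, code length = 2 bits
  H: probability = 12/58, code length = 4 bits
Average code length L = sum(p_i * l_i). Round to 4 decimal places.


Weighted contributions p_i * l_i:
  D: (1/58) * 4 = 4/58
  A: (14/58) * 2 = 28/58
  E: (12/58) * 3 = 36/58
  F: (2/58) * 4 = 8/58
  C: (17/58) * 2 = 34/58
  H: (12/58) * 4 = 48/58
Sum = (4 + 28 + 36 + 8 + 34 + 48)/58 = 158/58

L = 158/58 = 2.7241 bits/symbol


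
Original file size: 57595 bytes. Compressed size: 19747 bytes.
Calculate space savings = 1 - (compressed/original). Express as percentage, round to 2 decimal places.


ratio = compressed/original = 19747/57595 = 0.34286
savings = 1 - ratio = 1 - 0.34286 = 0.65714
as a percentage: 0.65714 * 100 = 65.71%

Space savings = 1 - 19747/57595 = 65.71%


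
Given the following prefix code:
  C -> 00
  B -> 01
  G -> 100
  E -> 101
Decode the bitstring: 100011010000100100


Decoding step by step:
Bits 100 -> G
Bits 01 -> B
Bits 101 -> E
Bits 00 -> C
Bits 00 -> C
Bits 100 -> G
Bits 100 -> G


Decoded message: GBECCGG


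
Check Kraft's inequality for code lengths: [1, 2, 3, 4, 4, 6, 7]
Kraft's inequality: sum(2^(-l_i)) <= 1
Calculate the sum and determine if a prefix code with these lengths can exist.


Sum = 2^(-1) + 2^(-2) + 2^(-3) + 2^(-4) + 2^(-4) + 2^(-6) + 2^(-7)
    = 0.5 + 0.25 + 0.125 + 0.0625 + 0.0625 + 0.015625 + 0.0078125
    = 131/128 = 1.0234375
Since 1.0234375 > 1, Kraft's inequality is NOT satisfied.
A prefix code with these lengths CANNOT exist.

Kraft sum = 1.0234375. Not satisfied.


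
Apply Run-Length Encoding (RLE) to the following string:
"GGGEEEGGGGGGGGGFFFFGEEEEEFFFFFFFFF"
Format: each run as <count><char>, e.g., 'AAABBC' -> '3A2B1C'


Scanning runs left to right:
  i=0: run of 'G' x 3 -> '3G'
  i=3: run of 'E' x 3 -> '3E'
  i=6: run of 'G' x 9 -> '9G'
  i=15: run of 'F' x 4 -> '4F'
  i=19: run of 'G' x 1 -> '1G'
  i=20: run of 'E' x 5 -> '5E'
  i=25: run of 'F' x 9 -> '9F'

RLE = 3G3E9G4F1G5E9F


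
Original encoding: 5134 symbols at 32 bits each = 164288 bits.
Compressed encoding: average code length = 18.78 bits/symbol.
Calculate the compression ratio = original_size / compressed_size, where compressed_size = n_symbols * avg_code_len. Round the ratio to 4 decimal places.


original_size = n_symbols * orig_bits = 5134 * 32 = 164288 bits
compressed_size = n_symbols * avg_code_len = 5134 * 18.78 = 96416.52 bits
ratio = original_size / compressed_size = 164288 / 96416.52 = 1.7039

Compression ratio = 1.7039


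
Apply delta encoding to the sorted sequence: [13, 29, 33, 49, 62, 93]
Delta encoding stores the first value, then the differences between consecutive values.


First value: 13
Deltas:
  29 - 13 = 16
  33 - 29 = 4
  49 - 33 = 16
  62 - 49 = 13
  93 - 62 = 31


Delta encoded: [13, 16, 4, 16, 13, 31]


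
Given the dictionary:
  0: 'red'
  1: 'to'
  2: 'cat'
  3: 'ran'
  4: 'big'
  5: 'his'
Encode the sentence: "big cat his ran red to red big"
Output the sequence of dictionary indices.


Look up each word in the dictionary:
  'big' -> 4
  'cat' -> 2
  'his' -> 5
  'ran' -> 3
  'red' -> 0
  'to' -> 1
  'red' -> 0
  'big' -> 4

Encoded: [4, 2, 5, 3, 0, 1, 0, 4]


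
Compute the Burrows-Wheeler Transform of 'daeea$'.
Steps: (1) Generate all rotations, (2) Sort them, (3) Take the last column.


Rotations (sorted):
  0: $daeea -> last char: a
  1: a$daee -> last char: e
  2: aeea$d -> last char: d
  3: daeea$ -> last char: $
  4: ea$dae -> last char: e
  5: eea$da -> last char: a


BWT = aed$ea


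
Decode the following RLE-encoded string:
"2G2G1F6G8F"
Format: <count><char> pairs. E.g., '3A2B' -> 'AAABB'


Expanding each <count><char> pair:
  2G -> 'GG'
  2G -> 'GG'
  1F -> 'F'
  6G -> 'GGGGGG'
  8F -> 'FFFFFFFF'

Decoded = GGGGFGGGGGGFFFFFFFF


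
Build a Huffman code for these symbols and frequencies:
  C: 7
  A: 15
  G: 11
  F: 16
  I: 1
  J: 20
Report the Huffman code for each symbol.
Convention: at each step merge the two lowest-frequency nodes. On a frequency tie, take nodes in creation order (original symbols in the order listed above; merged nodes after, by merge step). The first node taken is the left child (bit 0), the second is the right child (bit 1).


Huffman tree construction:
Step 1: Merge I(1) + C(7) = 8
Step 2: Merge (I+C)(8) + G(11) = 19
Step 3: Merge A(15) + F(16) = 31
Step 4: Merge ((I+C)+G)(19) + J(20) = 39
Step 5: Merge (A+F)(31) + (((I+C)+G)+J)(39) = 70
Read each symbol's code off the tree from the root (left child = 0, right child = 1).

Codes:
  C: 1001 (length 4)
  A: 00 (length 2)
  G: 101 (length 3)
  F: 01 (length 2)
  I: 1000 (length 4)
  J: 11 (length 2)
Average code length: 167/70 = 2.3857 bits/symbol


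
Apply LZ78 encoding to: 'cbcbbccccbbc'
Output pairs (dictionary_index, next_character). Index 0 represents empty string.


LZ78 encoding steps:
Dictionary: {0: ''}
Step 1: w='' (idx 0), next='c' -> output (0, 'c'), add 'c' as idx 1
Step 2: w='' (idx 0), next='b' -> output (0, 'b'), add 'b' as idx 2
Step 3: w='c' (idx 1), next='b' -> output (1, 'b'), add 'cb' as idx 3
Step 4: w='b' (idx 2), next='c' -> output (2, 'c'), add 'bc' as idx 4
Step 5: w='c' (idx 1), next='c' -> output (1, 'c'), add 'cc' as idx 5
Step 6: w='cb' (idx 3), next='b' -> output (3, 'b'), add 'cbb' as idx 6
Step 7: w='c' (idx 1), end of input -> output (1, '')


Encoded: [(0, 'c'), (0, 'b'), (1, 'b'), (2, 'c'), (1, 'c'), (3, 'b'), (1, '')]


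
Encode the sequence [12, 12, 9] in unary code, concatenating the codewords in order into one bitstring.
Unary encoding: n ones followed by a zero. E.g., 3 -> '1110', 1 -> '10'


Encode each number as n ones followed by a terminating 0:
  12 -> 1111111111110 (13 bits)
  12 -> 1111111111110 (13 bits)
  9 -> 1111111110 (10 bits)
Total length = 13 + 13 + 10 = 36 bits.

Unary([12, 12, 9]) = 111111111111011111111111101111111110 (36 bits)


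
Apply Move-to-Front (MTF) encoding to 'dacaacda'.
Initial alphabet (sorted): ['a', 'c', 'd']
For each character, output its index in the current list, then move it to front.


MTF encoding:
'd': index 2 in ['a', 'c', 'd'] -> ['d', 'a', 'c']
'a': index 1 in ['d', 'a', 'c'] -> ['a', 'd', 'c']
'c': index 2 in ['a', 'd', 'c'] -> ['c', 'a', 'd']
'a': index 1 in ['c', 'a', 'd'] -> ['a', 'c', 'd']
'a': index 0 in ['a', 'c', 'd'] -> ['a', 'c', 'd']
'c': index 1 in ['a', 'c', 'd'] -> ['c', 'a', 'd']
'd': index 2 in ['c', 'a', 'd'] -> ['d', 'c', 'a']
'a': index 2 in ['d', 'c', 'a'] -> ['a', 'd', 'c']


Output: [2, 1, 2, 1, 0, 1, 2, 2]


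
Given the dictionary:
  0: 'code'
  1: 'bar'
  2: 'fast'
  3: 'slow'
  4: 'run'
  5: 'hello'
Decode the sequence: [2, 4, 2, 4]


Look up each index in the dictionary:
  2 -> 'fast'
  4 -> 'run'
  2 -> 'fast'
  4 -> 'run'

Decoded: "fast run fast run"


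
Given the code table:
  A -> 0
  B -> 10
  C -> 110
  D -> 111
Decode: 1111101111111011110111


Decoding:
111 -> D
110 -> C
111 -> D
111 -> D
10 -> B
111 -> D
10 -> B
111 -> D


Result: DCDDBDBD


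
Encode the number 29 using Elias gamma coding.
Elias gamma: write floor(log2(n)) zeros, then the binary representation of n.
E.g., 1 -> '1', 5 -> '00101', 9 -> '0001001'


num_bits = floor(log2(29)) + 1 = 5
leading_zeros = num_bits - 1 = 4
binary(29) = 11101

Elias gamma(29) = '0000' + '11101' = 000011101 (9 bits)


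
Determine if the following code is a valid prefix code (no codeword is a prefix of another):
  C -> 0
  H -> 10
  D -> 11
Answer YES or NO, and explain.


Checking each pair (does one codeword prefix another?):
  C='0' vs H='10': no prefix
  C='0' vs D='11': no prefix
  H='10' vs C='0': no prefix
  H='10' vs D='11': no prefix
  D='11' vs C='0': no prefix
  D='11' vs H='10': no prefix
No violation found over all pairs.

YES -- this is a valid prefix code. No codeword is a prefix of any other codeword.


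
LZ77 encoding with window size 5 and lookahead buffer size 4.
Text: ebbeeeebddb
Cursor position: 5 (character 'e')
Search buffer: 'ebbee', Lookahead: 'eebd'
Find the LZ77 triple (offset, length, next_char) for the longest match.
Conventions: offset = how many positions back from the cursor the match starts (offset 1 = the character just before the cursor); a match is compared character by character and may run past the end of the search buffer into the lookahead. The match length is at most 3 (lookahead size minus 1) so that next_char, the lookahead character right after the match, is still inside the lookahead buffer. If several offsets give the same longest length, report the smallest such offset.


Try each offset into the search buffer:
  offset=1 (pos 4, char 'e'): match length 2
  offset=2 (pos 3, char 'e'): match length 2
  offset=3 (pos 2, char 'b'): match length 0
  offset=4 (pos 1, char 'b'): match length 0
  offset=5 (pos 0, char 'e'): match length 1
Longest match has length 2, found at offsets 1, 2; take the smallest, offset 1.
next_char = character at position 5 + 2 = 7 -> 'b'

Best match: offset=1, length=2 (matching 'ee' starting at position 4)
LZ77 triple: (1, 2, 'b')


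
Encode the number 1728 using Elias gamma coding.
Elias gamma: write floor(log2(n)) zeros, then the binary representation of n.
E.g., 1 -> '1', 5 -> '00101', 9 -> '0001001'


num_bits = floor(log2(1728)) + 1 = 11
leading_zeros = num_bits - 1 = 10
binary(1728) = 11011000000

Elias gamma(1728) = '0000000000' + '11011000000' = 000000000011011000000 (21 bits)


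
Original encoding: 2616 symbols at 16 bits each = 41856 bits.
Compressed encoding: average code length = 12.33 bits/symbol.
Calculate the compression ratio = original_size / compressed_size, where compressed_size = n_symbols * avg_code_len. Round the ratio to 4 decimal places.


original_size = n_symbols * orig_bits = 2616 * 16 = 41856 bits
compressed_size = n_symbols * avg_code_len = 2616 * 12.33 = 32255.28 bits
ratio = original_size / compressed_size = 41856 / 32255.28 = 1.2976

Compression ratio = 1.2976


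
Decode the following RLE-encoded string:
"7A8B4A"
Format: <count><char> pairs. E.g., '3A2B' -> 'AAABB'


Expanding each <count><char> pair:
  7A -> 'AAAAAAA'
  8B -> 'BBBBBBBB'
  4A -> 'AAAA'

Decoded = AAAAAAABBBBBBBBAAAA


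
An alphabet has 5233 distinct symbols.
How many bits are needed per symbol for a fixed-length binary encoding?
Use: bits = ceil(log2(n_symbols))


log2(5233) = 12.3534
Bracket: 2^12 = 4096 < 5233 <= 2^13 = 8192
So ceil(log2(5233)) = 13

bits = ceil(log2(5233)) = ceil(12.3534) = 13 bits


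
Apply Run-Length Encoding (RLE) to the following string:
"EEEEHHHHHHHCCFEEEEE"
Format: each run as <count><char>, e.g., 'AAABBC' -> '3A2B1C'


Scanning runs left to right:
  i=0: run of 'E' x 4 -> '4E'
  i=4: run of 'H' x 7 -> '7H'
  i=11: run of 'C' x 2 -> '2C'
  i=13: run of 'F' x 1 -> '1F'
  i=14: run of 'E' x 5 -> '5E'

RLE = 4E7H2C1F5E


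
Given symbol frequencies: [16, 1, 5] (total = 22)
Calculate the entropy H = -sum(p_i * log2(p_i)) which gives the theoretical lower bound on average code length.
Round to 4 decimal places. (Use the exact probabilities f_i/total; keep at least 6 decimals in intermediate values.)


Per-symbol terms -p_i * log2(p_i) with p_i = f_i/22:
  p = 16/22 = 0.727273: log2(p) = -0.459432, -p*log2(p) = 0.334132
  p = 1/22 = 0.045455: log2(p) = -4.459432, -p*log2(p) = 0.202701
  p = 5/22 = 0.227273: log2(p) = -2.137504, -p*log2(p) = 0.485796
H = 0.334132 + 0.202701 + 0.485796 = 1.022629

H = 1.0226 bits/symbol


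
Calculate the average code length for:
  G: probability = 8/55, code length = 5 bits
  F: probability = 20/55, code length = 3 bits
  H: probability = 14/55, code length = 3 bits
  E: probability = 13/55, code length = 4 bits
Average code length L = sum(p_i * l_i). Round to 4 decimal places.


Weighted contributions p_i * l_i:
  G: (8/55) * 5 = 40/55
  F: (20/55) * 3 = 60/55
  H: (14/55) * 3 = 42/55
  E: (13/55) * 4 = 52/55
Sum = (40 + 60 + 42 + 52)/55 = 194/55

L = 194/55 = 3.5273 bits/symbol


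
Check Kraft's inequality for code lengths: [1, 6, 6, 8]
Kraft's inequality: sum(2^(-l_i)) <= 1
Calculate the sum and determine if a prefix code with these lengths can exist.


Sum = 2^(-1) + 2^(-6) + 2^(-6) + 2^(-8)
    = 0.5 + 0.015625 + 0.015625 + 0.00390625
    = 137/256 = 0.53515625
Since 0.53515625 <= 1, Kraft's inequality IS satisfied.
A prefix code with these lengths CAN exist.

Kraft sum = 0.53515625. Satisfied.


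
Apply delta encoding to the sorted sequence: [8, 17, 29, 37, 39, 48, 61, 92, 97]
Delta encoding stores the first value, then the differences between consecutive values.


First value: 8
Deltas:
  17 - 8 = 9
  29 - 17 = 12
  37 - 29 = 8
  39 - 37 = 2
  48 - 39 = 9
  61 - 48 = 13
  92 - 61 = 31
  97 - 92 = 5


Delta encoded: [8, 9, 12, 8, 2, 9, 13, 31, 5]


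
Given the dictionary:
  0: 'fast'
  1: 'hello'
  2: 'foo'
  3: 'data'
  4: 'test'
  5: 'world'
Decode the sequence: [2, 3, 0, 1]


Look up each index in the dictionary:
  2 -> 'foo'
  3 -> 'data'
  0 -> 'fast'
  1 -> 'hello'

Decoded: "foo data fast hello"


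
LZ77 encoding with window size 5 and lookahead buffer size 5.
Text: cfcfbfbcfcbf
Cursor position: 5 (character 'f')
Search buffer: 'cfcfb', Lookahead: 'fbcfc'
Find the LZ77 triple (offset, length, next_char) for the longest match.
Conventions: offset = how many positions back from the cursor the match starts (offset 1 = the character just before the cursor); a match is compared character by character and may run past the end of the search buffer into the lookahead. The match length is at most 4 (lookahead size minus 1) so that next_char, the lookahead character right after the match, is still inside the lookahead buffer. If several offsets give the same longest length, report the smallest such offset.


Try each offset into the search buffer:
  offset=1 (pos 4, char 'b'): match length 0
  offset=2 (pos 3, char 'f'): match length 2
  offset=3 (pos 2, char 'c'): match length 0
  offset=4 (pos 1, char 'f'): match length 1
  offset=5 (pos 0, char 'c'): match length 0
Longest match has length 2 at offset 2.
next_char = character at position 5 + 2 = 7 -> 'c'

Best match: offset=2, length=2 (matching 'fb' starting at position 3)
LZ77 triple: (2, 2, 'c')


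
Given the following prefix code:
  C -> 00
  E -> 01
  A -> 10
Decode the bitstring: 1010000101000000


Decoding step by step:
Bits 10 -> A
Bits 10 -> A
Bits 00 -> C
Bits 01 -> E
Bits 01 -> E
Bits 00 -> C
Bits 00 -> C
Bits 00 -> C


Decoded message: AACEECCC


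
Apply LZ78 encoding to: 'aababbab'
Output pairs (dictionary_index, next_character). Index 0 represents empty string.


LZ78 encoding steps:
Dictionary: {0: ''}
Step 1: w='' (idx 0), next='a' -> output (0, 'a'), add 'a' as idx 1
Step 2: w='a' (idx 1), next='b' -> output (1, 'b'), add 'ab' as idx 2
Step 3: w='ab' (idx 2), next='b' -> output (2, 'b'), add 'abb' as idx 3
Step 4: w='ab' (idx 2), end of input -> output (2, '')


Encoded: [(0, 'a'), (1, 'b'), (2, 'b'), (2, '')]


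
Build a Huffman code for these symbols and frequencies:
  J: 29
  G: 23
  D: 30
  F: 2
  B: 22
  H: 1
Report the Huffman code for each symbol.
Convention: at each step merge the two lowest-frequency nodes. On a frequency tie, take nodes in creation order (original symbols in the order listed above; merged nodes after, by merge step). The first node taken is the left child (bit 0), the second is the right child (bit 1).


Huffman tree construction:
Step 1: Merge H(1) + F(2) = 3
Step 2: Merge (H+F)(3) + B(22) = 25
Step 3: Merge G(23) + ((H+F)+B)(25) = 48
Step 4: Merge J(29) + D(30) = 59
Step 5: Merge (G+((H+F)+B))(48) + (J+D)(59) = 107
Read each symbol's code off the tree from the root (left child = 0, right child = 1).

Codes:
  J: 10 (length 2)
  G: 00 (length 2)
  D: 11 (length 2)
  F: 0101 (length 4)
  B: 011 (length 3)
  H: 0100 (length 4)
Average code length: 242/107 = 2.2617 bits/symbol


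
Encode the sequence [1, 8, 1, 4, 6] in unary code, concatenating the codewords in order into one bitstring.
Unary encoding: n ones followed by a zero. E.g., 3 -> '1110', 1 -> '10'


Encode each number as n ones followed by a terminating 0:
  1 -> 10 (2 bits)
  8 -> 111111110 (9 bits)
  1 -> 10 (2 bits)
  4 -> 11110 (5 bits)
  6 -> 1111110 (7 bits)
Total length = 2 + 9 + 2 + 5 + 7 = 25 bits.

Unary([1, 8, 1, 4, 6]) = 1011111111010111101111110 (25 bits)


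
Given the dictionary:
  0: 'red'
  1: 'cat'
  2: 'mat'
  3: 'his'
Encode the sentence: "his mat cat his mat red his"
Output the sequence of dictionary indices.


Look up each word in the dictionary:
  'his' -> 3
  'mat' -> 2
  'cat' -> 1
  'his' -> 3
  'mat' -> 2
  'red' -> 0
  'his' -> 3

Encoded: [3, 2, 1, 3, 2, 0, 3]


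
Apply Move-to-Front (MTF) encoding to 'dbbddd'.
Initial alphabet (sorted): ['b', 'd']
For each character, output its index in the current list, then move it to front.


MTF encoding:
'd': index 1 in ['b', 'd'] -> ['d', 'b']
'b': index 1 in ['d', 'b'] -> ['b', 'd']
'b': index 0 in ['b', 'd'] -> ['b', 'd']
'd': index 1 in ['b', 'd'] -> ['d', 'b']
'd': index 0 in ['d', 'b'] -> ['d', 'b']
'd': index 0 in ['d', 'b'] -> ['d', 'b']


Output: [1, 1, 0, 1, 0, 0]


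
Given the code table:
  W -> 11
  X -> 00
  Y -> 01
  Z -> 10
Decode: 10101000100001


Decoding:
10 -> Z
10 -> Z
10 -> Z
00 -> X
10 -> Z
00 -> X
01 -> Y


Result: ZZZXZXY


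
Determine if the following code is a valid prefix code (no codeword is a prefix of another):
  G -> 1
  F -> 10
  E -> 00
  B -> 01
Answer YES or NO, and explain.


Checking each pair (does one codeword prefix another?):
  G='1' vs F='10': prefix -- VIOLATION

NO -- this is NOT a valid prefix code. G (1) is a prefix of F (10).


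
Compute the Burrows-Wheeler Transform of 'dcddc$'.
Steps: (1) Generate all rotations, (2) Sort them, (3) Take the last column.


Rotations (sorted):
  0: $dcddc -> last char: c
  1: c$dcdd -> last char: d
  2: cddc$d -> last char: d
  3: dc$dcd -> last char: d
  4: dcddc$ -> last char: $
  5: ddc$dc -> last char: c


BWT = cddd$c


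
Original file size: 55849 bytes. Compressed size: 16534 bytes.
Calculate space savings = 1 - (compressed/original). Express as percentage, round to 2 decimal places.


ratio = compressed/original = 16534/55849 = 0.296048
savings = 1 - ratio = 1 - 0.296048 = 0.703952
as a percentage: 0.703952 * 100 = 70.4%

Space savings = 1 - 16534/55849 = 70.4%


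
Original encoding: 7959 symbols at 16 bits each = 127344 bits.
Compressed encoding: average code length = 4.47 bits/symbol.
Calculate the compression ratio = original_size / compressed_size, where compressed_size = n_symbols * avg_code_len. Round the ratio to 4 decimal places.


original_size = n_symbols * orig_bits = 7959 * 16 = 127344 bits
compressed_size = n_symbols * avg_code_len = 7959 * 4.47 = 35576.73 bits
ratio = original_size / compressed_size = 127344 / 35576.73 = 3.5794

Compression ratio = 3.5794


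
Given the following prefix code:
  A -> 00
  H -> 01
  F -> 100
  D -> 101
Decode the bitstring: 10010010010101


Decoding step by step:
Bits 100 -> F
Bits 100 -> F
Bits 100 -> F
Bits 101 -> D
Bits 01 -> H


Decoded message: FFFDH


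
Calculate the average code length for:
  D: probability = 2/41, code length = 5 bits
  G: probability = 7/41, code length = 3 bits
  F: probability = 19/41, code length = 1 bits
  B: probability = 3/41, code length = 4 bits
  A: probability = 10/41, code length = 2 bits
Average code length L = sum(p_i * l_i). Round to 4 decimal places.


Weighted contributions p_i * l_i:
  D: (2/41) * 5 = 10/41
  G: (7/41) * 3 = 21/41
  F: (19/41) * 1 = 19/41
  B: (3/41) * 4 = 12/41
  A: (10/41) * 2 = 20/41
Sum = (10 + 21 + 19 + 12 + 20)/41 = 82/41

L = 82/41 = 2.0000 bits/symbol


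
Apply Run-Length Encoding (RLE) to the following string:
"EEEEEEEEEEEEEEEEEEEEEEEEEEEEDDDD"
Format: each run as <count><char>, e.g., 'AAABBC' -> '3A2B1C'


Scanning runs left to right:
  i=0: run of 'E' x 28 -> '28E'
  i=28: run of 'D' x 4 -> '4D'

RLE = 28E4D


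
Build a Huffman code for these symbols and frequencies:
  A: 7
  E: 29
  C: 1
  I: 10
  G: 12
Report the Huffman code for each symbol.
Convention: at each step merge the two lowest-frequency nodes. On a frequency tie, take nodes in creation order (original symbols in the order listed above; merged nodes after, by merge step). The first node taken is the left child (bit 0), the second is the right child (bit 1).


Huffman tree construction:
Step 1: Merge C(1) + A(7) = 8
Step 2: Merge (C+A)(8) + I(10) = 18
Step 3: Merge G(12) + ((C+A)+I)(18) = 30
Step 4: Merge E(29) + (G+((C+A)+I))(30) = 59
Read each symbol's code off the tree from the root (left child = 0, right child = 1).

Codes:
  A: 1101 (length 4)
  E: 0 (length 1)
  C: 1100 (length 4)
  I: 111 (length 3)
  G: 10 (length 2)
Average code length: 115/59 = 1.9492 bits/symbol


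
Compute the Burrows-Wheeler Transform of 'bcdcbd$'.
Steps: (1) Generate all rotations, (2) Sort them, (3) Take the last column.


Rotations (sorted):
  0: $bcdcbd -> last char: d
  1: bcdcbd$ -> last char: $
  2: bd$bcdc -> last char: c
  3: cbd$bcd -> last char: d
  4: cdcbd$b -> last char: b
  5: d$bcdcb -> last char: b
  6: dcbd$bc -> last char: c


BWT = d$cdbbc


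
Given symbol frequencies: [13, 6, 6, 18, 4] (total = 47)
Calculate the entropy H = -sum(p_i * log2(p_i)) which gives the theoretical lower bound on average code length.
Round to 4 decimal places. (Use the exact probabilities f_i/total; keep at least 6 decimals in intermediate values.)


Per-symbol terms -p_i * log2(p_i) with p_i = f_i/47:
  p = 13/47 = 0.276596: log2(p) = -1.854149, -p*log2(p) = 0.512850
  p = 6/47 = 0.127660: log2(p) = -2.969626, -p*log2(p) = 0.379101
  p = 6/47 = 0.127660: log2(p) = -2.969626, -p*log2(p) = 0.379101
  p = 18/47 = 0.382979: log2(p) = -1.384664, -p*log2(p) = 0.530297
  p = 4/47 = 0.085106: log2(p) = -3.554589, -p*log2(p) = 0.302518
H = 0.512850 + 0.379101 + 0.379101 + 0.530297 + 0.302518 = 2.103867

H = 2.1039 bits/symbol


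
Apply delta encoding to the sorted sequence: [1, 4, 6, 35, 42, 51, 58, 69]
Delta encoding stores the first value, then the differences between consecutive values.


First value: 1
Deltas:
  4 - 1 = 3
  6 - 4 = 2
  35 - 6 = 29
  42 - 35 = 7
  51 - 42 = 9
  58 - 51 = 7
  69 - 58 = 11


Delta encoded: [1, 3, 2, 29, 7, 9, 7, 11]


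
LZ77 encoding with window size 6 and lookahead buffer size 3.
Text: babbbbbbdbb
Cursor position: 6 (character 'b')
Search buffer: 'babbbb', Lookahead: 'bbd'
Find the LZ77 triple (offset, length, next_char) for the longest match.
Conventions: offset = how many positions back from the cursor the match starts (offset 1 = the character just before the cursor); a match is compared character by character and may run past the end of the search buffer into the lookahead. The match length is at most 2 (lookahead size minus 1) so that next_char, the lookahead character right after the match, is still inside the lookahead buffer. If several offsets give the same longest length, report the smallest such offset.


Try each offset into the search buffer:
  offset=1 (pos 5, char 'b'): match length 2
  offset=2 (pos 4, char 'b'): match length 2
  offset=3 (pos 3, char 'b'): match length 2
  offset=4 (pos 2, char 'b'): match length 2
  offset=5 (pos 1, char 'a'): match length 0
  offset=6 (pos 0, char 'b'): match length 1
Longest match has length 2, found at offsets 1, 2, 3, 4; take the smallest, offset 1.
next_char = character at position 6 + 2 = 8 -> 'd'

Best match: offset=1, length=2 (matching 'bb' starting at position 5)
LZ77 triple: (1, 2, 'd')


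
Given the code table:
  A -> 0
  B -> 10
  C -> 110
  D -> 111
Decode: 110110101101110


Decoding:
110 -> C
110 -> C
10 -> B
110 -> C
111 -> D
0 -> A


Result: CCBCDA


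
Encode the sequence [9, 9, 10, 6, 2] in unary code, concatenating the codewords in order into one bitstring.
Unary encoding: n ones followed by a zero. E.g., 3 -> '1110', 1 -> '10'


Encode each number as n ones followed by a terminating 0:
  9 -> 1111111110 (10 bits)
  9 -> 1111111110 (10 bits)
  10 -> 11111111110 (11 bits)
  6 -> 1111110 (7 bits)
  2 -> 110 (3 bits)
Total length = 10 + 10 + 11 + 7 + 3 = 41 bits.

Unary([9, 9, 10, 6, 2]) = 11111111101111111110111111111101111110110 (41 bits)


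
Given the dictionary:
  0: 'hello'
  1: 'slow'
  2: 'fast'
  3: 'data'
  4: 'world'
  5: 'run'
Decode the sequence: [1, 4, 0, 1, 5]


Look up each index in the dictionary:
  1 -> 'slow'
  4 -> 'world'
  0 -> 'hello'
  1 -> 'slow'
  5 -> 'run'

Decoded: "slow world hello slow run"


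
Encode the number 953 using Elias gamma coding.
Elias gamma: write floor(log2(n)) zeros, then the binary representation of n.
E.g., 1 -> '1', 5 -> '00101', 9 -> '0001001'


num_bits = floor(log2(953)) + 1 = 10
leading_zeros = num_bits - 1 = 9
binary(953) = 1110111001

Elias gamma(953) = '000000000' + '1110111001' = 0000000001110111001 (19 bits)


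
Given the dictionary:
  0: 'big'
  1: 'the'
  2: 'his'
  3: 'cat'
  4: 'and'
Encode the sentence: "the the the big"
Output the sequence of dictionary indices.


Look up each word in the dictionary:
  'the' -> 1
  'the' -> 1
  'the' -> 1
  'big' -> 0

Encoded: [1, 1, 1, 0]


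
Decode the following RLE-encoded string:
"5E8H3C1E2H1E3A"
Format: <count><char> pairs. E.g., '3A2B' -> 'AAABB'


Expanding each <count><char> pair:
  5E -> 'EEEEE'
  8H -> 'HHHHHHHH'
  3C -> 'CCC'
  1E -> 'E'
  2H -> 'HH'
  1E -> 'E'
  3A -> 'AAA'

Decoded = EEEEEHHHHHHHHCCCEHHEAAA


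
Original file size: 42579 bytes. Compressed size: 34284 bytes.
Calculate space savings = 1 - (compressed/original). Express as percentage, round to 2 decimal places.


ratio = compressed/original = 34284/42579 = 0.805186
savings = 1 - ratio = 1 - 0.805186 = 0.194814
as a percentage: 0.194814 * 100 = 19.48%

Space savings = 1 - 34284/42579 = 19.48%


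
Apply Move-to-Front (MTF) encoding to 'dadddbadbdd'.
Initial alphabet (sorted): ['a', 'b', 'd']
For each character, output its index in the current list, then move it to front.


MTF encoding:
'd': index 2 in ['a', 'b', 'd'] -> ['d', 'a', 'b']
'a': index 1 in ['d', 'a', 'b'] -> ['a', 'd', 'b']
'd': index 1 in ['a', 'd', 'b'] -> ['d', 'a', 'b']
'd': index 0 in ['d', 'a', 'b'] -> ['d', 'a', 'b']
'd': index 0 in ['d', 'a', 'b'] -> ['d', 'a', 'b']
'b': index 2 in ['d', 'a', 'b'] -> ['b', 'd', 'a']
'a': index 2 in ['b', 'd', 'a'] -> ['a', 'b', 'd']
'd': index 2 in ['a', 'b', 'd'] -> ['d', 'a', 'b']
'b': index 2 in ['d', 'a', 'b'] -> ['b', 'd', 'a']
'd': index 1 in ['b', 'd', 'a'] -> ['d', 'b', 'a']
'd': index 0 in ['d', 'b', 'a'] -> ['d', 'b', 'a']


Output: [2, 1, 1, 0, 0, 2, 2, 2, 2, 1, 0]


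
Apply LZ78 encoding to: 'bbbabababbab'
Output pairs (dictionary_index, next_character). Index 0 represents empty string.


LZ78 encoding steps:
Dictionary: {0: ''}
Step 1: w='' (idx 0), next='b' -> output (0, 'b'), add 'b' as idx 1
Step 2: w='b' (idx 1), next='b' -> output (1, 'b'), add 'bb' as idx 2
Step 3: w='' (idx 0), next='a' -> output (0, 'a'), add 'a' as idx 3
Step 4: w='b' (idx 1), next='a' -> output (1, 'a'), add 'ba' as idx 4
Step 5: w='ba' (idx 4), next='b' -> output (4, 'b'), add 'bab' as idx 5
Step 6: w='bab' (idx 5), end of input -> output (5, '')


Encoded: [(0, 'b'), (1, 'b'), (0, 'a'), (1, 'a'), (4, 'b'), (5, '')]


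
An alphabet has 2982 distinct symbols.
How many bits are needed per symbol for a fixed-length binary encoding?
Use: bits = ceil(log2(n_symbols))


log2(2982) = 11.5421
Bracket: 2^11 = 2048 < 2982 <= 2^12 = 4096
So ceil(log2(2982)) = 12

bits = ceil(log2(2982)) = ceil(11.5421) = 12 bits


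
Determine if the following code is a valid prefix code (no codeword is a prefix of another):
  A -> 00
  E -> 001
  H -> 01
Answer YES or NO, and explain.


Checking each pair (does one codeword prefix another?):
  A='00' vs E='001': prefix -- VIOLATION

NO -- this is NOT a valid prefix code. A (00) is a prefix of E (001).


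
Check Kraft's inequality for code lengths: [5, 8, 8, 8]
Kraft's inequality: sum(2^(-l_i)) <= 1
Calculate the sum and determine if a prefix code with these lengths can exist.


Sum = 2^(-5) + 2^(-8) + 2^(-8) + 2^(-8)
    = 0.03125 + 0.00390625 + 0.00390625 + 0.00390625
    = 11/256 = 0.04296875
Since 0.04296875 <= 1, Kraft's inequality IS satisfied.
A prefix code with these lengths CAN exist.

Kraft sum = 0.04296875. Satisfied.


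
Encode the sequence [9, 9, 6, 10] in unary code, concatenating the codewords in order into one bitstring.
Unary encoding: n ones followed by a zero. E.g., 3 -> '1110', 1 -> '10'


Encode each number as n ones followed by a terminating 0:
  9 -> 1111111110 (10 bits)
  9 -> 1111111110 (10 bits)
  6 -> 1111110 (7 bits)
  10 -> 11111111110 (11 bits)
Total length = 10 + 10 + 7 + 11 = 38 bits.

Unary([9, 9, 6, 10]) = 11111111101111111110111111011111111110 (38 bits)


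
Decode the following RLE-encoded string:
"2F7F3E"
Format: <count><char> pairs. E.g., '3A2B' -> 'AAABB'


Expanding each <count><char> pair:
  2F -> 'FF'
  7F -> 'FFFFFFF'
  3E -> 'EEE'

Decoded = FFFFFFFFFEEE


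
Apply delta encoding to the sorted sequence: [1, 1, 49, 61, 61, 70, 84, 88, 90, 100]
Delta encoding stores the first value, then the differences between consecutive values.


First value: 1
Deltas:
  1 - 1 = 0
  49 - 1 = 48
  61 - 49 = 12
  61 - 61 = 0
  70 - 61 = 9
  84 - 70 = 14
  88 - 84 = 4
  90 - 88 = 2
  100 - 90 = 10


Delta encoded: [1, 0, 48, 12, 0, 9, 14, 4, 2, 10]


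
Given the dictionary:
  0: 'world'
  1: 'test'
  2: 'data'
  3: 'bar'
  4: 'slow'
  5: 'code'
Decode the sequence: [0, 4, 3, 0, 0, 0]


Look up each index in the dictionary:
  0 -> 'world'
  4 -> 'slow'
  3 -> 'bar'
  0 -> 'world'
  0 -> 'world'
  0 -> 'world'

Decoded: "world slow bar world world world"


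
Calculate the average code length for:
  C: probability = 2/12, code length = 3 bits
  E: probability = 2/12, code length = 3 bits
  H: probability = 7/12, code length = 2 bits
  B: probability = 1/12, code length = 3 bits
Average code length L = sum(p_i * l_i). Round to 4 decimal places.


Weighted contributions p_i * l_i:
  C: (2/12) * 3 = 6/12
  E: (2/12) * 3 = 6/12
  H: (7/12) * 2 = 14/12
  B: (1/12) * 3 = 3/12
Sum = (6 + 6 + 14 + 3)/12 = 29/12

L = 29/12 = 2.4167 bits/symbol


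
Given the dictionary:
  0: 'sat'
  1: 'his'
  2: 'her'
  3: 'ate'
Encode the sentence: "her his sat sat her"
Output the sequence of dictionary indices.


Look up each word in the dictionary:
  'her' -> 2
  'his' -> 1
  'sat' -> 0
  'sat' -> 0
  'her' -> 2

Encoded: [2, 1, 0, 0, 2]


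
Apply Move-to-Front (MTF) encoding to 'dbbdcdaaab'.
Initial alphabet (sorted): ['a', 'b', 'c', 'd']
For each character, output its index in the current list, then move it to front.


MTF encoding:
'd': index 3 in ['a', 'b', 'c', 'd'] -> ['d', 'a', 'b', 'c']
'b': index 2 in ['d', 'a', 'b', 'c'] -> ['b', 'd', 'a', 'c']
'b': index 0 in ['b', 'd', 'a', 'c'] -> ['b', 'd', 'a', 'c']
'd': index 1 in ['b', 'd', 'a', 'c'] -> ['d', 'b', 'a', 'c']
'c': index 3 in ['d', 'b', 'a', 'c'] -> ['c', 'd', 'b', 'a']
'd': index 1 in ['c', 'd', 'b', 'a'] -> ['d', 'c', 'b', 'a']
'a': index 3 in ['d', 'c', 'b', 'a'] -> ['a', 'd', 'c', 'b']
'a': index 0 in ['a', 'd', 'c', 'b'] -> ['a', 'd', 'c', 'b']
'a': index 0 in ['a', 'd', 'c', 'b'] -> ['a', 'd', 'c', 'b']
'b': index 3 in ['a', 'd', 'c', 'b'] -> ['b', 'a', 'd', 'c']


Output: [3, 2, 0, 1, 3, 1, 3, 0, 0, 3]


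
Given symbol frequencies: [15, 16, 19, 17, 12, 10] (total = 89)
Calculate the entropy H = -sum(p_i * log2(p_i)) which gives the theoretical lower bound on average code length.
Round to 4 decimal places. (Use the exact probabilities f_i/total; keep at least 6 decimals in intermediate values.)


Per-symbol terms -p_i * log2(p_i) with p_i = f_i/89:
  p = 15/89 = 0.168539: log2(p) = -2.568843, -p*log2(p) = 0.432951
  p = 16/89 = 0.179775: log2(p) = -2.475733, -p*log2(p) = 0.445076
  p = 19/89 = 0.213483: log2(p) = -2.227806, -p*log2(p) = 0.475599
  p = 17/89 = 0.191011: log2(p) = -2.388271, -p*log2(p) = 0.456187
  p = 12/89 = 0.134831: log2(p) = -2.890771, -p*log2(p) = 0.389767
  p = 10/89 = 0.112360: log2(p) = -3.153805, -p*log2(p) = 0.354360
H = 0.432951 + 0.445076 + 0.475599 + 0.456187 + 0.389767 + 0.354360 = 2.553940

H = 2.5539 bits/symbol


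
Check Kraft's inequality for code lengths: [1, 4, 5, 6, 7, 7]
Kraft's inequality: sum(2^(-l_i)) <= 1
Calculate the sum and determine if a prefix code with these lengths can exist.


Sum = 2^(-1) + 2^(-4) + 2^(-5) + 2^(-6) + 2^(-7) + 2^(-7)
    = 0.5 + 0.0625 + 0.03125 + 0.015625 + 0.0078125 + 0.0078125
    = 80/128 = 0.625
Since 0.625 <= 1, Kraft's inequality IS satisfied.
A prefix code with these lengths CAN exist.

Kraft sum = 0.625. Satisfied.


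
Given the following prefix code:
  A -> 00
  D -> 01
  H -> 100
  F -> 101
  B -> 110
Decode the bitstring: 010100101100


Decoding step by step:
Bits 01 -> D
Bits 01 -> D
Bits 00 -> A
Bits 101 -> F
Bits 100 -> H


Decoded message: DDAFH


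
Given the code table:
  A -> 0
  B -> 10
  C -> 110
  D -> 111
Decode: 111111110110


Decoding:
111 -> D
111 -> D
110 -> C
110 -> C


Result: DDCC


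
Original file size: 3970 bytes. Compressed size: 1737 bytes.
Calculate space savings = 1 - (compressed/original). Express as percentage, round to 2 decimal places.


ratio = compressed/original = 1737/3970 = 0.437531
savings = 1 - ratio = 1 - 0.437531 = 0.562469
as a percentage: 0.562469 * 100 = 56.25%

Space savings = 1 - 1737/3970 = 56.25%


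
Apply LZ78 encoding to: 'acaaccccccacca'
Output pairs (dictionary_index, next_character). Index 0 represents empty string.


LZ78 encoding steps:
Dictionary: {0: ''}
Step 1: w='' (idx 0), next='a' -> output (0, 'a'), add 'a' as idx 1
Step 2: w='' (idx 0), next='c' -> output (0, 'c'), add 'c' as idx 2
Step 3: w='a' (idx 1), next='a' -> output (1, 'a'), add 'aa' as idx 3
Step 4: w='c' (idx 2), next='c' -> output (2, 'c'), add 'cc' as idx 4
Step 5: w='cc' (idx 4), next='c' -> output (4, 'c'), add 'ccc' as idx 5
Step 6: w='c' (idx 2), next='a' -> output (2, 'a'), add 'ca' as idx 6
Step 7: w='cc' (idx 4), next='a' -> output (4, 'a'), add 'cca' as idx 7


Encoded: [(0, 'a'), (0, 'c'), (1, 'a'), (2, 'c'), (4, 'c'), (2, 'a'), (4, 'a')]


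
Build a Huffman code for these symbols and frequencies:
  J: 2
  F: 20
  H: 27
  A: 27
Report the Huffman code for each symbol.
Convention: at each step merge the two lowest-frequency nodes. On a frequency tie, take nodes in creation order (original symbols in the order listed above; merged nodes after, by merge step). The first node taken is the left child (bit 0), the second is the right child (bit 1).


Huffman tree construction:
Step 1: Merge J(2) + F(20) = 22
Step 2: Merge (J+F)(22) + H(27) = 49
Step 3: Merge A(27) + ((J+F)+H)(49) = 76
Read each symbol's code off the tree from the root (left child = 0, right child = 1).

Codes:
  J: 100 (length 3)
  F: 101 (length 3)
  H: 11 (length 2)
  A: 0 (length 1)
Average code length: 147/76 = 1.9342 bits/symbol


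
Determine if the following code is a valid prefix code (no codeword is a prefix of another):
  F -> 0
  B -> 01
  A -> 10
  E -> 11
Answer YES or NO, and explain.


Checking each pair (does one codeword prefix another?):
  F='0' vs B='01': prefix -- VIOLATION

NO -- this is NOT a valid prefix code. F (0) is a prefix of B (01).


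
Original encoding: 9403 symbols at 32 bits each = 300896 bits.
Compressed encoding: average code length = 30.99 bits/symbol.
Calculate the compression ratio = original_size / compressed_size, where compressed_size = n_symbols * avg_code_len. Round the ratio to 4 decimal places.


original_size = n_symbols * orig_bits = 9403 * 32 = 300896 bits
compressed_size = n_symbols * avg_code_len = 9403 * 30.99 = 291398.97 bits
ratio = original_size / compressed_size = 300896 / 291398.97 = 1.0326

Compression ratio = 1.0326


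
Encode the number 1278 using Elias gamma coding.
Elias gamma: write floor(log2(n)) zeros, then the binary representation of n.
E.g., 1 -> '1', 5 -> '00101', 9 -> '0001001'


num_bits = floor(log2(1278)) + 1 = 11
leading_zeros = num_bits - 1 = 10
binary(1278) = 10011111110

Elias gamma(1278) = '0000000000' + '10011111110' = 000000000010011111110 (21 bits)


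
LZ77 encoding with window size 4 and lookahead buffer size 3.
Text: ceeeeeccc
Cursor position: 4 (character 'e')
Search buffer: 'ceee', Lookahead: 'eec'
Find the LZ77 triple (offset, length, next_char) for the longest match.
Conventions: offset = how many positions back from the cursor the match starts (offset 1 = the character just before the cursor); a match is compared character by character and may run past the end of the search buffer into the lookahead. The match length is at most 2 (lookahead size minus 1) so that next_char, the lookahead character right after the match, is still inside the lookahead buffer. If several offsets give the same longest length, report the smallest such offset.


Try each offset into the search buffer:
  offset=1 (pos 3, char 'e'): match length 2
  offset=2 (pos 2, char 'e'): match length 2
  offset=3 (pos 1, char 'e'): match length 2
  offset=4 (pos 0, char 'c'): match length 0
Longest match has length 2, found at offsets 1, 2, 3; take the smallest, offset 1.
next_char = character at position 4 + 2 = 6 -> 'c'

Best match: offset=1, length=2 (matching 'ee' starting at position 3)
LZ77 triple: (1, 2, 'c')


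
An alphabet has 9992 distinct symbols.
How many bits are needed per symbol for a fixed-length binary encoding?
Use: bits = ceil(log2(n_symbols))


log2(9992) = 13.2866
Bracket: 2^13 = 8192 < 9992 <= 2^14 = 16384
So ceil(log2(9992)) = 14

bits = ceil(log2(9992)) = ceil(13.2866) = 14 bits


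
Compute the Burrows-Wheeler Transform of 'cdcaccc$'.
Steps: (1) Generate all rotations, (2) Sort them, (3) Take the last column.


Rotations (sorted):
  0: $cdcaccc -> last char: c
  1: accc$cdc -> last char: c
  2: c$cdcacc -> last char: c
  3: caccc$cd -> last char: d
  4: cc$cdcac -> last char: c
  5: ccc$cdca -> last char: a
  6: cdcaccc$ -> last char: $
  7: dcaccc$c -> last char: c


BWT = cccdca$c


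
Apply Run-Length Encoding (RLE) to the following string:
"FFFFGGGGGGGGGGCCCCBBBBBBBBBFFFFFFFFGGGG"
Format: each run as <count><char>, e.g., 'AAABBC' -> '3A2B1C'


Scanning runs left to right:
  i=0: run of 'F' x 4 -> '4F'
  i=4: run of 'G' x 10 -> '10G'
  i=14: run of 'C' x 4 -> '4C'
  i=18: run of 'B' x 9 -> '9B'
  i=27: run of 'F' x 8 -> '8F'
  i=35: run of 'G' x 4 -> '4G'

RLE = 4F10G4C9B8F4G


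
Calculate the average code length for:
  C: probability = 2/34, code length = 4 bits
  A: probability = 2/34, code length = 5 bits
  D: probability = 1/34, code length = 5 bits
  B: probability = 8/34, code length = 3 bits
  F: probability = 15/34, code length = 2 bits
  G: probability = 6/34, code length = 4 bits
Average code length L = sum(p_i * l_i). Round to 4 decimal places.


Weighted contributions p_i * l_i:
  C: (2/34) * 4 = 8/34
  A: (2/34) * 5 = 10/34
  D: (1/34) * 5 = 5/34
  B: (8/34) * 3 = 24/34
  F: (15/34) * 2 = 30/34
  G: (6/34) * 4 = 24/34
Sum = (8 + 10 + 5 + 24 + 30 + 24)/34 = 101/34

L = 101/34 = 2.9706 bits/symbol


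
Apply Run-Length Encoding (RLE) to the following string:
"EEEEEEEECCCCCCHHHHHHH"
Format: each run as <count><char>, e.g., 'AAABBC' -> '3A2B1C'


Scanning runs left to right:
  i=0: run of 'E' x 8 -> '8E'
  i=8: run of 'C' x 6 -> '6C'
  i=14: run of 'H' x 7 -> '7H'

RLE = 8E6C7H


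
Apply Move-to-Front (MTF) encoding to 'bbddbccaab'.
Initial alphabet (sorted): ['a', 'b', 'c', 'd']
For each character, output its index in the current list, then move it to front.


MTF encoding:
'b': index 1 in ['a', 'b', 'c', 'd'] -> ['b', 'a', 'c', 'd']
'b': index 0 in ['b', 'a', 'c', 'd'] -> ['b', 'a', 'c', 'd']
'd': index 3 in ['b', 'a', 'c', 'd'] -> ['d', 'b', 'a', 'c']
'd': index 0 in ['d', 'b', 'a', 'c'] -> ['d', 'b', 'a', 'c']
'b': index 1 in ['d', 'b', 'a', 'c'] -> ['b', 'd', 'a', 'c']
'c': index 3 in ['b', 'd', 'a', 'c'] -> ['c', 'b', 'd', 'a']
'c': index 0 in ['c', 'b', 'd', 'a'] -> ['c', 'b', 'd', 'a']
'a': index 3 in ['c', 'b', 'd', 'a'] -> ['a', 'c', 'b', 'd']
'a': index 0 in ['a', 'c', 'b', 'd'] -> ['a', 'c', 'b', 'd']
'b': index 2 in ['a', 'c', 'b', 'd'] -> ['b', 'a', 'c', 'd']


Output: [1, 0, 3, 0, 1, 3, 0, 3, 0, 2]
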